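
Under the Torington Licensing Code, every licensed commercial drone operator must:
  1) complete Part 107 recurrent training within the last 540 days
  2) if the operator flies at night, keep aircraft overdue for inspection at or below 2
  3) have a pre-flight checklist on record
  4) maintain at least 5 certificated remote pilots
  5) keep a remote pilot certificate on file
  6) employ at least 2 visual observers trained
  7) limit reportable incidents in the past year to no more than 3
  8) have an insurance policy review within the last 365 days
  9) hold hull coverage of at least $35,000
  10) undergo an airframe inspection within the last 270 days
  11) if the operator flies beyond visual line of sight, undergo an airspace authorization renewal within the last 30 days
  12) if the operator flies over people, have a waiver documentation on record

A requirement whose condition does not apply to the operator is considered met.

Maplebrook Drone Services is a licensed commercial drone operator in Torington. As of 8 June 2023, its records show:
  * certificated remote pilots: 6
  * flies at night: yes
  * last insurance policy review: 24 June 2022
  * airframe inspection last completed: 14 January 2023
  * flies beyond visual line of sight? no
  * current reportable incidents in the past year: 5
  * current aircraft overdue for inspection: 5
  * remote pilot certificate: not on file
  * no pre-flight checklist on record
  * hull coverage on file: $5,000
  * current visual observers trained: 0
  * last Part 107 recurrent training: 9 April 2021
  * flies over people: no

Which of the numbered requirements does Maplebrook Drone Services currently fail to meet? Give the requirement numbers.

1. Part 107 recurrent training 790 days ago vs limit 540 → not met
2. condition 'flies at night' holds; aircraft overdue for inspection 5 > 2 → not met
3. pre-flight checklist absent → not met
4. certificated remote pilots 6 ≥ 5 → met
5. remote pilot certificate absent → not met
6. visual observers trained 0 < 2 → not met
7. reportable incidents in the past year 5 > 3 → not met
8. insurance policy review 349 days ago vs limit 365 → met
9. hull coverage $5,000 < $35,000 → not met
10. airframe inspection 145 days ago vs limit 270 → met
11. condition 'flies beyond visual line of sight' does not hold → requirement n/a → met
12. condition 'flies over people' does not hold → requirement n/a → met
Not met: 1, 2, 3, 5, 6, 7, 9

1, 2, 3, 5, 6, 7, 9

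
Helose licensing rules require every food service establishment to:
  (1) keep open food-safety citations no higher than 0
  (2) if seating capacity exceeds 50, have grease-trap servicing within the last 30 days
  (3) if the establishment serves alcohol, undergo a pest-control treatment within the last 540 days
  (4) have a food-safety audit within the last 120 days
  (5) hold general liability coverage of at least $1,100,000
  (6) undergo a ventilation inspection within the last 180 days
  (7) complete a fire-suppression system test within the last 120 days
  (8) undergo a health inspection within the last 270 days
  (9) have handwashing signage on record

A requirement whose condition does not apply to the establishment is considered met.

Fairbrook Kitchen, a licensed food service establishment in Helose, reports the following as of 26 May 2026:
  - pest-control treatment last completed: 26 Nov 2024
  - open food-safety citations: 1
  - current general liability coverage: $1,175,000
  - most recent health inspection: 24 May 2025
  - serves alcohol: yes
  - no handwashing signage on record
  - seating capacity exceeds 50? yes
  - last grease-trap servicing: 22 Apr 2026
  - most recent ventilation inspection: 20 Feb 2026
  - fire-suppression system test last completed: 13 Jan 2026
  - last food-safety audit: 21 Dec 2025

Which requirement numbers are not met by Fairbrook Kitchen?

1, 2, 3, 4, 7, 8, 9

1. open food-safety citations 1 > 0 → not met
2. condition 'seating capacity exceeds 50' holds; grease-trap servicing 34 days ago vs limit 30 → not met
3. condition 'serves alcohol' holds; pest-control treatment 546 days ago vs limit 540 → not met
4. food-safety audit 156 days ago vs limit 120 → not met
5. general liability coverage $1,175,000 ≥ $1,100,000 → met
6. ventilation inspection 95 days ago vs limit 180 → met
7. fire-suppression system test 133 days ago vs limit 120 → not met
8. health inspection 367 days ago vs limit 270 → not met
9. handwashing signage absent → not met
Not met: 1, 2, 3, 4, 7, 8, 9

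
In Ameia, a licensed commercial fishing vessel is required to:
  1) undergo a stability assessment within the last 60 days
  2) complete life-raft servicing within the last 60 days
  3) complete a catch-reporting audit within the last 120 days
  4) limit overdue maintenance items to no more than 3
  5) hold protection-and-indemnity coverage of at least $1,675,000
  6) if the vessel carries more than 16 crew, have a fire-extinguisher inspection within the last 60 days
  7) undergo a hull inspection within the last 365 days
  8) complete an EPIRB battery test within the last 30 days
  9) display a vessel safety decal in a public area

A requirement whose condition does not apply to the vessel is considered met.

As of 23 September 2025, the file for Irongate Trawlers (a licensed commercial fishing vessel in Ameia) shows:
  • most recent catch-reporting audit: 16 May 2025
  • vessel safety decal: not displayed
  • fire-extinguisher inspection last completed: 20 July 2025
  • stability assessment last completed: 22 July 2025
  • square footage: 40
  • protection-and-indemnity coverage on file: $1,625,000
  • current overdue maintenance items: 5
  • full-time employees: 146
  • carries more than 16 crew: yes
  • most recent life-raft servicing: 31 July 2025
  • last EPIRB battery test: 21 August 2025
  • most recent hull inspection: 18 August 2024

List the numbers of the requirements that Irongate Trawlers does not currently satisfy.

1, 3, 4, 5, 6, 7, 8, 9

1. stability assessment 63 days ago vs limit 60 → not met
2. life-raft servicing 54 days ago vs limit 60 → met
3. catch-reporting audit 130 days ago vs limit 120 → not met
4. overdue maintenance items 5 > 3 → not met
5. protection-and-indemnity coverage $1,625,000 < $1,675,000 → not met
6. condition 'carries more than 16 crew' holds; fire-extinguisher inspection 65 days ago vs limit 60 → not met
7. hull inspection 401 days ago vs limit 365 → not met
8. EPIRB battery test 33 days ago vs limit 30 → not met
9. vessel safety decal absent → not met
Not met: 1, 3, 4, 5, 6, 7, 8, 9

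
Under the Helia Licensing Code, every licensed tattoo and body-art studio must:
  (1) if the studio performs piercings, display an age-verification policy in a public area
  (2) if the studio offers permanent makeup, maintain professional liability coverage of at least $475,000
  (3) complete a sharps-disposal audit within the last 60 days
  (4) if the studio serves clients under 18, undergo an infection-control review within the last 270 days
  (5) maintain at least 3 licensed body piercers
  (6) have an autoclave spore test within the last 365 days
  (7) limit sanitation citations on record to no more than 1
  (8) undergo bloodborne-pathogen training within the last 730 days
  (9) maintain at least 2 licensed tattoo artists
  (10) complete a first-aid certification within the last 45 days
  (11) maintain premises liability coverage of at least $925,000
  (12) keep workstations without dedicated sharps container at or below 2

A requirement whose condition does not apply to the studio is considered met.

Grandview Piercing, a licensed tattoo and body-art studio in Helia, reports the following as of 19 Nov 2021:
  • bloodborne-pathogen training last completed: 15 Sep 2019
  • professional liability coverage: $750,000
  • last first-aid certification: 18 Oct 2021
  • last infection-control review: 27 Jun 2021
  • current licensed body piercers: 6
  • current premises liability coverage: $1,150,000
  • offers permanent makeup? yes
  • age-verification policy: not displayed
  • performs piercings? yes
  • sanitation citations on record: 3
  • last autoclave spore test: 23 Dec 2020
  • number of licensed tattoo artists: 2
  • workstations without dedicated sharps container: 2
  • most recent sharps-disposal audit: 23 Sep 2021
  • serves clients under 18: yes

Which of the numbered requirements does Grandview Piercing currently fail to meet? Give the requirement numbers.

1. condition 'performs piercings' holds; age-verification policy absent → not met
2. condition 'offers permanent makeup' holds; professional liability coverage $750,000 ≥ $475,000 → met
3. sharps-disposal audit 57 days ago vs limit 60 → met
4. condition 'serves clients under 18' holds; infection-control review 145 days ago vs limit 270 → met
5. licensed body piercers 6 ≥ 3 → met
6. autoclave spore test 331 days ago vs limit 365 → met
7. sanitation citations on record 3 > 1 → not met
8. bloodborne-pathogen training 796 days ago vs limit 730 → not met
9. licensed tattoo artists 2 ≥ 2 → met
10. first-aid certification 32 days ago vs limit 45 → met
11. premises liability coverage $1,150,000 ≥ $925,000 → met
12. workstations without dedicated sharps container 2 ≤ 2 → met
Not met: 1, 7, 8

1, 7, 8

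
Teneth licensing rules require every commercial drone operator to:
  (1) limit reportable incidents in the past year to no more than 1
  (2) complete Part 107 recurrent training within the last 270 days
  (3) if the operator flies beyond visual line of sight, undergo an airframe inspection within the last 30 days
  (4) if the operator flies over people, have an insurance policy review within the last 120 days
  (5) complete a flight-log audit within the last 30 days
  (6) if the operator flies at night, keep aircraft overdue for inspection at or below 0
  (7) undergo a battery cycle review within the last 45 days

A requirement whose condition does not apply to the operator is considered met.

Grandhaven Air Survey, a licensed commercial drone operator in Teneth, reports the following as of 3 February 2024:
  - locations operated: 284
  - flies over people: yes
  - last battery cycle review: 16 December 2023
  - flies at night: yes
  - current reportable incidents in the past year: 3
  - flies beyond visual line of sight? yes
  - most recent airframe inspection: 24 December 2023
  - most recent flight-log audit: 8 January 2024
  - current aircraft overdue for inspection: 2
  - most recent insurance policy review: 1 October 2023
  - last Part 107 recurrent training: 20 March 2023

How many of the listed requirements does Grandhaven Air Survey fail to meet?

6

1. reportable incidents in the past year 3 > 1 → not met
2. Part 107 recurrent training 320 days ago vs limit 270 → not met
3. condition 'flies beyond visual line of sight' holds; airframe inspection 41 days ago vs limit 30 → not met
4. condition 'flies over people' holds; insurance policy review 125 days ago vs limit 120 → not met
5. flight-log audit 26 days ago vs limit 30 → met
6. condition 'flies at night' holds; aircraft overdue for inspection 2 > 0 → not met
7. battery cycle review 49 days ago vs limit 45 → not met
Not met: 6 of 7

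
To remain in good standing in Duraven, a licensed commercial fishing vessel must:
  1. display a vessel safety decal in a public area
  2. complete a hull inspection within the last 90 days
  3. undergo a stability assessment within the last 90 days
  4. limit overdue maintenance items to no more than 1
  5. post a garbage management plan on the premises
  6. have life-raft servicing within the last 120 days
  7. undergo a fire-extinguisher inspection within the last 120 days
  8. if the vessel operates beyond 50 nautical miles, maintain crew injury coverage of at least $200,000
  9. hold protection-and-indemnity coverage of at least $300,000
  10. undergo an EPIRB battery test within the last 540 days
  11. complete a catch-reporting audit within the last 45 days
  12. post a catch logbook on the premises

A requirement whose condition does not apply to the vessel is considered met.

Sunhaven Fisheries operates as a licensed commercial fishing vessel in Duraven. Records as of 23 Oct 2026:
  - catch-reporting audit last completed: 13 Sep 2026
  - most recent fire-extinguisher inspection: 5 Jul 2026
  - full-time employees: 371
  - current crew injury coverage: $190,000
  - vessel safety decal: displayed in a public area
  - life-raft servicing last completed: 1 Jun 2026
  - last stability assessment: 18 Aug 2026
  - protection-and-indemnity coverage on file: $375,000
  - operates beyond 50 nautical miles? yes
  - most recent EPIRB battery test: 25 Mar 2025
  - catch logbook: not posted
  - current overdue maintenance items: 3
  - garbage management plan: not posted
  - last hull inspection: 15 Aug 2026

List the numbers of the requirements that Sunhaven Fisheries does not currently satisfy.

1. vessel safety decal present → met
2. hull inspection 69 days ago vs limit 90 → met
3. stability assessment 66 days ago vs limit 90 → met
4. overdue maintenance items 3 > 1 → not met
5. garbage management plan absent → not met
6. life-raft servicing 144 days ago vs limit 120 → not met
7. fire-extinguisher inspection 110 days ago vs limit 120 → met
8. condition 'operates beyond 50 nautical miles' holds; crew injury coverage $190,000 < $200,000 → not met
9. protection-and-indemnity coverage $375,000 ≥ $300,000 → met
10. EPIRB battery test 577 days ago vs limit 540 → not met
11. catch-reporting audit 40 days ago vs limit 45 → met
12. catch logbook absent → not met
Not met: 4, 5, 6, 8, 10, 12

4, 5, 6, 8, 10, 12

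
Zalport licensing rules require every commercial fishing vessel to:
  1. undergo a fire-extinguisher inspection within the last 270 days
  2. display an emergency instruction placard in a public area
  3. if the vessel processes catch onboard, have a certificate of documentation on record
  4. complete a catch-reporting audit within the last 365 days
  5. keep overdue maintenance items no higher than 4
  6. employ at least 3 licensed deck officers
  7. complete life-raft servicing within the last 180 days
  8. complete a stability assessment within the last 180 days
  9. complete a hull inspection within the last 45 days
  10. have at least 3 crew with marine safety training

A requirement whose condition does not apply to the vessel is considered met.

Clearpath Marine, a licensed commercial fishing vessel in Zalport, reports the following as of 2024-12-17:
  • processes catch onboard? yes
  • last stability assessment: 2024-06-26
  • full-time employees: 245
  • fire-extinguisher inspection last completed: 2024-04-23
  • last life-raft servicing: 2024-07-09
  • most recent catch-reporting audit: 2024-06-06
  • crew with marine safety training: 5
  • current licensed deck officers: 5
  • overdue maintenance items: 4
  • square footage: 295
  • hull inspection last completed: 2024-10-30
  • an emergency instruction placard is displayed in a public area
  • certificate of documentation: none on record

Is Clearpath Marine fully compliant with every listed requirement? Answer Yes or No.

1. fire-extinguisher inspection 238 days ago vs limit 270 → met
2. emergency instruction placard present → met
3. condition 'processes catch onboard' holds; certificate of documentation absent → not met
4. catch-reporting audit 194 days ago vs limit 365 → met
5. overdue maintenance items 4 ≤ 4 → met
6. licensed deck officers 5 ≥ 3 → met
7. life-raft servicing 161 days ago vs limit 180 → met
8. stability assessment 174 days ago vs limit 180 → met
9. hull inspection 48 days ago vs limit 45 → not met
10. crew with marine safety training 5 ≥ 3 → met
Not met: 3, 9

No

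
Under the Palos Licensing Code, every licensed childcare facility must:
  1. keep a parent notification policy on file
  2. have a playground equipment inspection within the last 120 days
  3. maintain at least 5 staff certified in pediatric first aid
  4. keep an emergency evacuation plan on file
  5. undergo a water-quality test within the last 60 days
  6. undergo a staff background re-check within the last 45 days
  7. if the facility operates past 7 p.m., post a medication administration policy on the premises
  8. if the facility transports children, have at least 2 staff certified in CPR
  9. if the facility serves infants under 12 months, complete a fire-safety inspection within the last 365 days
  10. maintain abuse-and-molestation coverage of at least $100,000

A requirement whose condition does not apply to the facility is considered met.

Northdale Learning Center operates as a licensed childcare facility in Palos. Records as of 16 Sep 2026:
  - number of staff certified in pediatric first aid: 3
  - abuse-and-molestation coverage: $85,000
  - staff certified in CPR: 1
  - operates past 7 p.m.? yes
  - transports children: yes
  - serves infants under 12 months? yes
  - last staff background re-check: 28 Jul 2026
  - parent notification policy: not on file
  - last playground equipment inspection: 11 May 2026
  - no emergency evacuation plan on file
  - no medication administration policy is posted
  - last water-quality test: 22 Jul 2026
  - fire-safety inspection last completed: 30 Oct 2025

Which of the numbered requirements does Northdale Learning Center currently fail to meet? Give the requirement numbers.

1. parent notification policy absent → not met
2. playground equipment inspection 128 days ago vs limit 120 → not met
3. staff certified in pediatric first aid 3 < 5 → not met
4. emergency evacuation plan absent → not met
5. water-quality test 56 days ago vs limit 60 → met
6. staff background re-check 50 days ago vs limit 45 → not met
7. condition 'operates past 7 p.m.' holds; medication administration policy absent → not met
8. condition 'transports children' holds; staff certified in CPR 1 < 2 → not met
9. condition 'serves infants under 12 months' holds; fire-safety inspection 321 days ago vs limit 365 → met
10. abuse-and-molestation coverage $85,000 < $100,000 → not met
Not met: 1, 2, 3, 4, 6, 7, 8, 10

1, 2, 3, 4, 6, 7, 8, 10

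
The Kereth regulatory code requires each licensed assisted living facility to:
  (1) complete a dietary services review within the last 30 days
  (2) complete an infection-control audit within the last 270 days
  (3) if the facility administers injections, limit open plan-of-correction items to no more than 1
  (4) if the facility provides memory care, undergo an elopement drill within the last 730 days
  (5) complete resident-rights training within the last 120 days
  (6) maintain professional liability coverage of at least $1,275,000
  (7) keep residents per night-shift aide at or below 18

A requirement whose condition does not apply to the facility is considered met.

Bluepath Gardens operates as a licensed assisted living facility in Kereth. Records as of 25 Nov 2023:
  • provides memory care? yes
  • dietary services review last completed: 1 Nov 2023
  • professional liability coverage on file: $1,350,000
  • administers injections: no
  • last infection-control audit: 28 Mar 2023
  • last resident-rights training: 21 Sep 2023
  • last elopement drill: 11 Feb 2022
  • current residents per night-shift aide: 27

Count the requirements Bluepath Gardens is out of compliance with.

1. dietary services review 24 days ago vs limit 30 → met
2. infection-control audit 242 days ago vs limit 270 → met
3. condition 'administers injections' does not hold → requirement n/a → met
4. condition 'provides memory care' holds; elopement drill 652 days ago vs limit 730 → met
5. resident-rights training 65 days ago vs limit 120 → met
6. professional liability coverage $1,350,000 ≥ $1,275,000 → met
7. residents per night-shift aide 27 > 18 → not met
Not met: 1 of 7

1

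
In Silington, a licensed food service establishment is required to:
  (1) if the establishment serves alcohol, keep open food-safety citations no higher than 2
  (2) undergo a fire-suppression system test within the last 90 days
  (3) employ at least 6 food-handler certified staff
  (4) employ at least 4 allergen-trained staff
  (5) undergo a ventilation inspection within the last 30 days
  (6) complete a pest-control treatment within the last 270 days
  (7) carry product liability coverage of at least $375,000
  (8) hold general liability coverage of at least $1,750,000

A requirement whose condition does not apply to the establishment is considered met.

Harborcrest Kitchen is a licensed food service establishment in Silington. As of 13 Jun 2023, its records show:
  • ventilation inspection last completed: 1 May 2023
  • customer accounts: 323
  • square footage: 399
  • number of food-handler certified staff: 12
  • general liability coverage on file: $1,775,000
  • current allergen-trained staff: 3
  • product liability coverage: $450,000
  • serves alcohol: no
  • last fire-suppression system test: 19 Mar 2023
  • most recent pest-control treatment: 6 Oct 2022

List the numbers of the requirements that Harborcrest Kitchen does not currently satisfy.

1. condition 'serves alcohol' does not hold → requirement n/a → met
2. fire-suppression system test 86 days ago vs limit 90 → met
3. food-handler certified staff 12 ≥ 6 → met
4. allergen-trained staff 3 < 4 → not met
5. ventilation inspection 43 days ago vs limit 30 → not met
6. pest-control treatment 250 days ago vs limit 270 → met
7. product liability coverage $450,000 ≥ $375,000 → met
8. general liability coverage $1,775,000 ≥ $1,750,000 → met
Not met: 4, 5

4, 5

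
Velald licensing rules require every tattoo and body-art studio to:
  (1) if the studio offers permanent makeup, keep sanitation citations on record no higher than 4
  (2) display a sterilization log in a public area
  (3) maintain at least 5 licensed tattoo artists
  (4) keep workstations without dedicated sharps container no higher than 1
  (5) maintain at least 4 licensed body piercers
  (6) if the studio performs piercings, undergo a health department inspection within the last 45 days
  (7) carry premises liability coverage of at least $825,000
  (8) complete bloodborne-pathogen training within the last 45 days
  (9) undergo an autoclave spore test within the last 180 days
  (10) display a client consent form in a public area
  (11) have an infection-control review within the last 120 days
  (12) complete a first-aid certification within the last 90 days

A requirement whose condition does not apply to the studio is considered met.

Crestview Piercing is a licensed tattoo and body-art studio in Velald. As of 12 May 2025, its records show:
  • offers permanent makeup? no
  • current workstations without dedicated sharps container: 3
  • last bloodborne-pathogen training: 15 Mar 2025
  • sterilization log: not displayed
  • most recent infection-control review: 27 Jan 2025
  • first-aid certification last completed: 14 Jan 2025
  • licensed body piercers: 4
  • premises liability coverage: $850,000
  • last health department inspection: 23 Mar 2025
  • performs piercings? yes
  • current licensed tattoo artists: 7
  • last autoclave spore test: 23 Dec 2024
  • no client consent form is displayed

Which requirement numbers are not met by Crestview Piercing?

2, 4, 6, 8, 10, 12

1. condition 'offers permanent makeup' does not hold → requirement n/a → met
2. sterilization log absent → not met
3. licensed tattoo artists 7 ≥ 5 → met
4. workstations without dedicated sharps container 3 > 1 → not met
5. licensed body piercers 4 ≥ 4 → met
6. condition 'performs piercings' holds; health department inspection 50 days ago vs limit 45 → not met
7. premises liability coverage $850,000 ≥ $825,000 → met
8. bloodborne-pathogen training 58 days ago vs limit 45 → not met
9. autoclave spore test 140 days ago vs limit 180 → met
10. client consent form absent → not met
11. infection-control review 105 days ago vs limit 120 → met
12. first-aid certification 118 days ago vs limit 90 → not met
Not met: 2, 4, 6, 8, 10, 12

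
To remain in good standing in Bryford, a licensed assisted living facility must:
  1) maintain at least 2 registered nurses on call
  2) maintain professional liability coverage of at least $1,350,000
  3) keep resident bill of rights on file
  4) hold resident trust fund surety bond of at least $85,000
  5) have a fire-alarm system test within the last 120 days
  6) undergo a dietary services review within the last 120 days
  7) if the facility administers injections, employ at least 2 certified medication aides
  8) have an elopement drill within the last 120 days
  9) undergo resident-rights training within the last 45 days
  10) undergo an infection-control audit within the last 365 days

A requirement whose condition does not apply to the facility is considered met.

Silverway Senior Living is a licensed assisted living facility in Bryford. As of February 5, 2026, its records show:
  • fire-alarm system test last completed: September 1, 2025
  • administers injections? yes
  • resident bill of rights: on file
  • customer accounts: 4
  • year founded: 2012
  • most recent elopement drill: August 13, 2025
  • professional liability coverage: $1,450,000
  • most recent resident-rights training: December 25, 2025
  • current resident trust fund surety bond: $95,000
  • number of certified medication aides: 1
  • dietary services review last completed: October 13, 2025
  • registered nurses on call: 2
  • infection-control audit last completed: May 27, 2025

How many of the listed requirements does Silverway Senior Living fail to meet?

3

1. registered nurses on call 2 ≥ 2 → met
2. professional liability coverage $1,450,000 ≥ $1,350,000 → met
3. resident bill of rights present → met
4. resident trust fund surety bond $95,000 ≥ $85,000 → met
5. fire-alarm system test 157 days ago vs limit 120 → not met
6. dietary services review 115 days ago vs limit 120 → met
7. condition 'administers injections' holds; certified medication aides 1 < 2 → not met
8. elopement drill 176 days ago vs limit 120 → not met
9. resident-rights training 42 days ago vs limit 45 → met
10. infection-control audit 254 days ago vs limit 365 → met
Not met: 3 of 10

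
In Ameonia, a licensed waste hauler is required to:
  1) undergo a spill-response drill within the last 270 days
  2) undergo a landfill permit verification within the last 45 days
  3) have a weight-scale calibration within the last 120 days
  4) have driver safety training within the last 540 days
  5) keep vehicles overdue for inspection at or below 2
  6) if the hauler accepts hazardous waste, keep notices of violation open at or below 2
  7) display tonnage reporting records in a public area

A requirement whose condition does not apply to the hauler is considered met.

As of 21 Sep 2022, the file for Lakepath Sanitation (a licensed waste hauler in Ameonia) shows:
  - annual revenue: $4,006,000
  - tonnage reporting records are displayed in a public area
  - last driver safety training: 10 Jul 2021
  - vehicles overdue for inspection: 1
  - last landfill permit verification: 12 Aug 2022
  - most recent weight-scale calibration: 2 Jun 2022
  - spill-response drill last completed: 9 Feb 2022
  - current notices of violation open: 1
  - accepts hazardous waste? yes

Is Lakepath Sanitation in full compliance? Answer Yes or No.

Yes

1. spill-response drill 224 days ago vs limit 270 → met
2. landfill permit verification 40 days ago vs limit 45 → met
3. weight-scale calibration 111 days ago vs limit 120 → met
4. driver safety training 438 days ago vs limit 540 → met
5. vehicles overdue for inspection 1 ≤ 2 → met
6. condition 'accepts hazardous waste' holds; notices of violation open 1 ≤ 2 → met
7. tonnage reporting records present → met
All met.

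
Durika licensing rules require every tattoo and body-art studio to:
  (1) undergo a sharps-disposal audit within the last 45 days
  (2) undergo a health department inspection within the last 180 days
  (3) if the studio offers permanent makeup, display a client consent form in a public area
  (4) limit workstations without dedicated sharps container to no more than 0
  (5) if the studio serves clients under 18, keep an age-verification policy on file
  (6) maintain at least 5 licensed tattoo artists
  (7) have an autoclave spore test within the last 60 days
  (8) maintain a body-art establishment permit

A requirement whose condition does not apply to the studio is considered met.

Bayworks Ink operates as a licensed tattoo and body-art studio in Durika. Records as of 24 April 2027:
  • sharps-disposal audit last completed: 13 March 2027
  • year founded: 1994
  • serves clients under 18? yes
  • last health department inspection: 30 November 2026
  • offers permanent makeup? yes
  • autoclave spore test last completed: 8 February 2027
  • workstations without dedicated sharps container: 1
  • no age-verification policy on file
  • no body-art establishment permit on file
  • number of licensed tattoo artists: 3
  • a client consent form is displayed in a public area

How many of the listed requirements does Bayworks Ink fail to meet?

1. sharps-disposal audit 42 days ago vs limit 45 → met
2. health department inspection 145 days ago vs limit 180 → met
3. condition 'offers permanent makeup' holds; client consent form present → met
4. workstations without dedicated sharps container 1 > 0 → not met
5. condition 'serves clients under 18' holds; age-verification policy absent → not met
6. licensed tattoo artists 3 < 5 → not met
7. autoclave spore test 75 days ago vs limit 60 → not met
8. body-art establishment permit absent → not met
Not met: 5 of 8

5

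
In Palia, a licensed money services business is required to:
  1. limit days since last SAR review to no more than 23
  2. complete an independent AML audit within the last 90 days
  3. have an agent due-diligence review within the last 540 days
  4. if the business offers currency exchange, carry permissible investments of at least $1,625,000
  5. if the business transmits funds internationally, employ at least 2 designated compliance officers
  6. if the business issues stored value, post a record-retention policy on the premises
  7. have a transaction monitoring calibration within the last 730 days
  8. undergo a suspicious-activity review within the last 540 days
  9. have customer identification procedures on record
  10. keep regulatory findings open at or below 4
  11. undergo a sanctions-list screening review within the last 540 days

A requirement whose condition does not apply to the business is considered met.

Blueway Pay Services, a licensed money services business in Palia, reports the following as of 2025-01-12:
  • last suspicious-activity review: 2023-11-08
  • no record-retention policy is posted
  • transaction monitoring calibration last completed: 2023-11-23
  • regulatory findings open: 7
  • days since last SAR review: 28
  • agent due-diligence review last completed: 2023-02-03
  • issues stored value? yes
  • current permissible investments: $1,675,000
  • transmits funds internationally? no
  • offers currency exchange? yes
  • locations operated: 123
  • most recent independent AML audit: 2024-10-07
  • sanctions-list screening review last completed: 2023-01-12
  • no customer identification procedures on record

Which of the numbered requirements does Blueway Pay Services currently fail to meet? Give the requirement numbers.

1. days since last SAR review 28 > 23 → not met
2. independent AML audit 97 days ago vs limit 90 → not met
3. agent due-diligence review 709 days ago vs limit 540 → not met
4. condition 'offers currency exchange' holds; permissible investments $1,675,000 ≥ $1,625,000 → met
5. condition 'transmits funds internationally' does not hold → requirement n/a → met
6. condition 'issues stored value' holds; record-retention policy absent → not met
7. transaction monitoring calibration 416 days ago vs limit 730 → met
8. suspicious-activity review 431 days ago vs limit 540 → met
9. customer identification procedures absent → not met
10. regulatory findings open 7 > 4 → not met
11. sanctions-list screening review 731 days ago vs limit 540 → not met
Not met: 1, 2, 3, 6, 9, 10, 11

1, 2, 3, 6, 9, 10, 11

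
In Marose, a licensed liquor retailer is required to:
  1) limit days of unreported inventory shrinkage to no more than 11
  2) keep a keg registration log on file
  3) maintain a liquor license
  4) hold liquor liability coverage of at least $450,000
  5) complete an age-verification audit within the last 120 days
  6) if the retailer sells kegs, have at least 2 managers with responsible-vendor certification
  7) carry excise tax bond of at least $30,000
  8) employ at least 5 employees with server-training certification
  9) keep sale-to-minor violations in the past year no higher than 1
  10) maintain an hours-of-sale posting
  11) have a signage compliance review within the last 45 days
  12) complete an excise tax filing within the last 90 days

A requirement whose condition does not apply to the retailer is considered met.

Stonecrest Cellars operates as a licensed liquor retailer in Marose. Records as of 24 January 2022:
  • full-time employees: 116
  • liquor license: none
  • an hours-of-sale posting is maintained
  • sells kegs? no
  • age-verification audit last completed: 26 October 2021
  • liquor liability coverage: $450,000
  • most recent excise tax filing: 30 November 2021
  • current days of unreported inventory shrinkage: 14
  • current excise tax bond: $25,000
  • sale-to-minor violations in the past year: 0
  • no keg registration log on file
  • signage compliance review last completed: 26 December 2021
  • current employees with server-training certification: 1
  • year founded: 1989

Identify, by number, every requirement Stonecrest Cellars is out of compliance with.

1. days of unreported inventory shrinkage 14 > 11 → not met
2. keg registration log absent → not met
3. liquor license absent → not met
4. liquor liability coverage $450,000 ≥ $450,000 → met
5. age-verification audit 90 days ago vs limit 120 → met
6. condition 'sells kegs' does not hold → requirement n/a → met
7. excise tax bond $25,000 < $30,000 → not met
8. employees with server-training certification 1 < 5 → not met
9. sale-to-minor violations in the past year 0 ≤ 1 → met
10. hours-of-sale posting present → met
11. signage compliance review 29 days ago vs limit 45 → met
12. excise tax filing 55 days ago vs limit 90 → met
Not met: 1, 2, 3, 7, 8

1, 2, 3, 7, 8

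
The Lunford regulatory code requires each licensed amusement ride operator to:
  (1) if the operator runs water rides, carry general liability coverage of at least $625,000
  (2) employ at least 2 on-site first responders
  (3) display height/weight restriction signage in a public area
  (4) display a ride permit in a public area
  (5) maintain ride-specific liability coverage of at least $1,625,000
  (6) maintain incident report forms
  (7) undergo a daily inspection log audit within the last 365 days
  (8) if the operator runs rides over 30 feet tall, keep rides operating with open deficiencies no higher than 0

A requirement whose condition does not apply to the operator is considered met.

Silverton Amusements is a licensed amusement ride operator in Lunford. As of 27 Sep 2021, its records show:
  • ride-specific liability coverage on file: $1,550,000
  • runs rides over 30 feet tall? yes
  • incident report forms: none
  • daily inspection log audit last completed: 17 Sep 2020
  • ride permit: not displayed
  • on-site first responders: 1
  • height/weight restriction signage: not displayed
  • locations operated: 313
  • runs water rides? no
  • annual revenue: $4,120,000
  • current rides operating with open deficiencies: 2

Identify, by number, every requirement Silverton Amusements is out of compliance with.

2, 3, 4, 5, 6, 7, 8

1. condition 'runs water rides' does not hold → requirement n/a → met
2. on-site first responders 1 < 2 → not met
3. height/weight restriction signage absent → not met
4. ride permit absent → not met
5. ride-specific liability coverage $1,550,000 < $1,625,000 → not met
6. incident report forms absent → not met
7. daily inspection log audit 375 days ago vs limit 365 → not met
8. condition 'runs rides over 30 feet tall' holds; rides operating with open deficiencies 2 > 0 → not met
Not met: 2, 3, 4, 5, 6, 7, 8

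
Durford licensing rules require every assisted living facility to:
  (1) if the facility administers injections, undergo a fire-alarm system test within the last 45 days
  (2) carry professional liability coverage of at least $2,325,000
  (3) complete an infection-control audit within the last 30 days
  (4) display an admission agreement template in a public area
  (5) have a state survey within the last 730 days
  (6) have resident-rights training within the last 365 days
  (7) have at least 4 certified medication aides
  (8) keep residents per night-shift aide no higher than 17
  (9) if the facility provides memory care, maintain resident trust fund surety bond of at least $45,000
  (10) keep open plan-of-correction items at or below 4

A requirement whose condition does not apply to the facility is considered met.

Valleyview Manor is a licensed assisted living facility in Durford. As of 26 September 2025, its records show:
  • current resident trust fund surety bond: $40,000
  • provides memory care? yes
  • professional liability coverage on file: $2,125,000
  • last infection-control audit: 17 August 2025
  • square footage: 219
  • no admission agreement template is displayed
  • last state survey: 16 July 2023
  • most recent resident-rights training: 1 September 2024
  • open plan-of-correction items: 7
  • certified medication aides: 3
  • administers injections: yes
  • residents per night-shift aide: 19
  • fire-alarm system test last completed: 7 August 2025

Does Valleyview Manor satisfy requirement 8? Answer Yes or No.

8. residents per night-shift aide 19 > 17 → not met

No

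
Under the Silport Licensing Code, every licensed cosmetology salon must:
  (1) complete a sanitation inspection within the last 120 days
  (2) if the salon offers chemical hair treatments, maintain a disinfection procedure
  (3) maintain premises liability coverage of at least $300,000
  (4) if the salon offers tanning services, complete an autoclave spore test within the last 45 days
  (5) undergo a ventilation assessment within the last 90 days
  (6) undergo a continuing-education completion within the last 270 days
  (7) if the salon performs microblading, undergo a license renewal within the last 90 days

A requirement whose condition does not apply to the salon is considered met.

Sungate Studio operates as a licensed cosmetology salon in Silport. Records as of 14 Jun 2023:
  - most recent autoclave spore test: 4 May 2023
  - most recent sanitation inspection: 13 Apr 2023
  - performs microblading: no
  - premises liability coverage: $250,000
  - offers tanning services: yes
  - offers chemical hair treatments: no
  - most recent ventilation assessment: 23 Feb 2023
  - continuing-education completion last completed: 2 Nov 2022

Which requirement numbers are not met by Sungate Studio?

3, 5

1. sanitation inspection 62 days ago vs limit 120 → met
2. condition 'offers chemical hair treatments' does not hold → requirement n/a → met
3. premises liability coverage $250,000 < $300,000 → not met
4. condition 'offers tanning services' holds; autoclave spore test 41 days ago vs limit 45 → met
5. ventilation assessment 111 days ago vs limit 90 → not met
6. continuing-education completion 224 days ago vs limit 270 → met
7. condition 'performs microblading' does not hold → requirement n/a → met
Not met: 3, 5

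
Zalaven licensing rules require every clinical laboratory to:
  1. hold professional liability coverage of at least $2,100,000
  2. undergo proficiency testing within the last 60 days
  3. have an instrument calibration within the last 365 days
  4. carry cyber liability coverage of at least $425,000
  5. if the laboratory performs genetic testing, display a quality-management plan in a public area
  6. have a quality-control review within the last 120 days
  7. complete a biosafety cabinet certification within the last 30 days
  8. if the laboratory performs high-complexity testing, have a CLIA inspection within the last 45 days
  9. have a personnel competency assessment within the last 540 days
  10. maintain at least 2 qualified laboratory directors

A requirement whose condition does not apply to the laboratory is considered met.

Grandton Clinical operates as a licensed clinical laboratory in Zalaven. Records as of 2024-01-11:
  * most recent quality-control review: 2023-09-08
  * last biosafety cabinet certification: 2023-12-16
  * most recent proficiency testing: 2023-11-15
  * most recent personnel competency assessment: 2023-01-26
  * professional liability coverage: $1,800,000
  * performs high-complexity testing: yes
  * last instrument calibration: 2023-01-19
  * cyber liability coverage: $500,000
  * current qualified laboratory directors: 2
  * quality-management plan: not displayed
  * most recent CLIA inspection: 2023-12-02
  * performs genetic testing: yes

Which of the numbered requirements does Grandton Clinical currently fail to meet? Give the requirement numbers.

1, 5, 6

1. professional liability coverage $1,800,000 < $2,100,000 → not met
2. proficiency testing 57 days ago vs limit 60 → met
3. instrument calibration 357 days ago vs limit 365 → met
4. cyber liability coverage $500,000 ≥ $425,000 → met
5. condition 'performs genetic testing' holds; quality-management plan absent → not met
6. quality-control review 125 days ago vs limit 120 → not met
7. biosafety cabinet certification 26 days ago vs limit 30 → met
8. condition 'performs high-complexity testing' holds; CLIA inspection 40 days ago vs limit 45 → met
9. personnel competency assessment 350 days ago vs limit 540 → met
10. qualified laboratory directors 2 ≥ 2 → met
Not met: 1, 5, 6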